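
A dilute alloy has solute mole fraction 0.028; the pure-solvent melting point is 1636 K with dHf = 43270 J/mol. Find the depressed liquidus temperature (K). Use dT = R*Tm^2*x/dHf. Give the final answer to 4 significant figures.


dT = R*Tm^2*x / dHf
dT = 8.314 * 1636^2 * 0.028 / 43270
dT = 14.3995 K
T_new = 1636 - 14.3995 = 1622 K


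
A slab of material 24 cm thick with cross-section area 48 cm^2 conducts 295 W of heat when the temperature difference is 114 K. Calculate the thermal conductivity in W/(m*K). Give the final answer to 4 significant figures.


k = Q*L / (A*dT)
L = 0.24 m, A = 4.8e-03 m^2
k = 295 * 0.24 / (4.8e-03 * 114)
k = 129.4 W/(m*K)


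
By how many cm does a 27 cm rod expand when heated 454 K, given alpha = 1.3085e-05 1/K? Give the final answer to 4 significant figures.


dL = L0 * alpha * dT
dL = 27 * 1.3085e-05 * 454
dL = 0.1604 cm


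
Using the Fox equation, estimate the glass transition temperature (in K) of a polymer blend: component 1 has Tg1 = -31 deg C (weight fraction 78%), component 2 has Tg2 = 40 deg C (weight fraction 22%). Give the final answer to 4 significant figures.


1/Tg = w1/Tg1 + w2/Tg2 (in Kelvin)
Tg1 = 242.15 K, Tg2 = 313.15 K
1/Tg = 0.78/242.15 + 0.22/313.15
Tg = 254.9 K


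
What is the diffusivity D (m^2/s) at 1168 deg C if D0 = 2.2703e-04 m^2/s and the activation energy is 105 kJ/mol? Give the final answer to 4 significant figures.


D = D0 * exp(-Qd / (R*T))
T = 1441.15 K
D = 2.2703e-04 * exp(-105e3 / (8.314 * 1441.15))
D = 3.55e-08 m^2/s


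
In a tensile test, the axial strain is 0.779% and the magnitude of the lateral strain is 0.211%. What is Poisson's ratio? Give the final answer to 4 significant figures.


nu = -epsilon_lat / epsilon_axial
Lateral strain is contraction (negative), so using magnitudes:
nu = 0.211 / 0.779
nu = 0.2709


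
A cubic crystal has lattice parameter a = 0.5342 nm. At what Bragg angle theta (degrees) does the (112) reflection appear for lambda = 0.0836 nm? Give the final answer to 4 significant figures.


d = a / sqrt(h^2+k^2+l^2)
d = 0.5342 / sqrt(6) = 0.218086 nm
lambda = 2*d*sin(theta)  =>  sin(theta) = lambda / (2*d)
sin(theta) = 0.0836 / (2 * 0.218086) = 0.191667
theta = 11.05 deg


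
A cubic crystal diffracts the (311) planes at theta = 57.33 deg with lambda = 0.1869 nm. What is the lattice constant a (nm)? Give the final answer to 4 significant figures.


d = lambda / (2*sin(theta))
d = 0.1869 / (2*sin(57.33 deg))
d = 0.111013 nm
a = d * sqrt(h^2+k^2+l^2) = 0.111013 * sqrt(11)
a = 0.3682 nm


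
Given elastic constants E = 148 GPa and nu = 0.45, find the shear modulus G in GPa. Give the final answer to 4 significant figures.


G = E / (2*(1+nu))
G = 148 / (2*(1+0.45))
G = 51.03 GPa


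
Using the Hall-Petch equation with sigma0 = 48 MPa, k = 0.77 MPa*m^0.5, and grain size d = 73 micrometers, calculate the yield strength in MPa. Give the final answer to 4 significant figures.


sigma_y = sigma0 + k / sqrt(d)
d = 73 um = 7.3e-05 m
sigma_y = 48 + 0.77 / sqrt(7.3e-05)
sigma_y = 138.1 MPa


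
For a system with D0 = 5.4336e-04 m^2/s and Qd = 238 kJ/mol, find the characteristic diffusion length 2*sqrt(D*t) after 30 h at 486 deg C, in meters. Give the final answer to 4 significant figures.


Step 1: D = D0 * exp(-Qd/(R*T))
T = 759.15 K
D = 5.4336e-04 * exp(-238e3 / (8.314 * 759.15)) = 2.28292e-20 m^2/s
Step 2: L = 2*sqrt(D*t)
t = 30 h = 108000 s
L = 2*sqrt(2.28292e-20 * 108000) = 9.931e-08 m


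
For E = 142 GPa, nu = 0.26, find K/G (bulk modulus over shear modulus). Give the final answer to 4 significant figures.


G = E / (2*(1+nu))
G = 142 / (2*(1+0.26)) = 56.3492 GPa
K = E / (3*(1-2*nu))
K = 142 / (3*(1-2*0.26)) = 98.6111 GPa
K/G = 98.6111 / 56.3492 = 1.75


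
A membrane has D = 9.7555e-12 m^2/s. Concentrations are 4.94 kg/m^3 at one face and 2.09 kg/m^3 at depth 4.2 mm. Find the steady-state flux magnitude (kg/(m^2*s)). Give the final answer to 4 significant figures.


J = -D * (dC/dx) = D * (C1 - C2) / dx
J = 9.7555e-12 * (4.94 - 2.09) / 4.2e-03
J = 6.62e-09 kg/(m^2*s)


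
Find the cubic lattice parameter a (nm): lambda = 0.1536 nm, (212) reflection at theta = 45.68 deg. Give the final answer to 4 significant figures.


d = lambda / (2*sin(theta))
d = 0.1536 / (2*sin(45.68 deg))
d = 0.107345 nm
a = d * sqrt(h^2+k^2+l^2) = 0.107345 * sqrt(9)
a = 0.322 nm


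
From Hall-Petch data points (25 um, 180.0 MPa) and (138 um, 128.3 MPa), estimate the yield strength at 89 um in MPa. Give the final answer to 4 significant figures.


sigma_y = sigma0 + k / sqrt(d)
1/sqrt(d1) = 1/sqrt(2.5e-05) = 200;  1/sqrt(d2) = 85.1257
k = (sigma1 - sigma2) / (1/sqrt(d1) - 1/sqrt(d2)) = (180.0 - 128.3) / (200 - 85.1257) = 0.450057 MPa*m^0.5
sigma0 = sigma1 - k/sqrt(d1) = 180.0 - 0.450057*200 = 89.9886 MPa
sigma_y(d3) = 89.9886 + 0.450057 / sqrt(8.9e-05) = 137.7 MPa


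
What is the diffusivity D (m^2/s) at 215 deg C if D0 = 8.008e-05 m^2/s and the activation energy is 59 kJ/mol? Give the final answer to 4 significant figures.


D = D0 * exp(-Qd / (R*T))
T = 488.15 K
D = 8.008e-05 * exp(-59e3 / (8.314 * 488.15))
D = 3.89e-11 m^2/s


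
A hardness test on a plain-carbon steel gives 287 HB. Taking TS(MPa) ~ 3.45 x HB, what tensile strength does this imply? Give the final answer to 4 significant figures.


TS (MPa) = 3.45 * HB
TS = 3.45 * 287
TS = 990.2 MPa


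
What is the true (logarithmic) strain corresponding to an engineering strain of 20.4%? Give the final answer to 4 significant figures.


epsilon_true = ln(1 + epsilon_eng)
epsilon_true = ln(1 + 0.204)
epsilon_true = 0.1856


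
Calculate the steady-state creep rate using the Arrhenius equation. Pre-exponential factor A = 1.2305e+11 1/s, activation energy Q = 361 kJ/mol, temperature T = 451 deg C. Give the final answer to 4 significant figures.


rate = A * exp(-Q / (R*T))
T = 451 + 273.15 = 724.15 K
rate = 1.2305e+11 * exp(-361e3 / (8.314 * 724.15))
rate = 1.12e-15 1/s


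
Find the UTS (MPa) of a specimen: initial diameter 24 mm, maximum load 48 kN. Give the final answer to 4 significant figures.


A0 = pi*(d/2)^2 = pi*(24/2)^2 = 452.389 mm^2
UTS = F_max / A0 = 48*1000 / 452.389
UTS = 106.1 MPa


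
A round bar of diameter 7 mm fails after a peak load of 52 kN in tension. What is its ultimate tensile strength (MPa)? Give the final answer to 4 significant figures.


A0 = pi*(d/2)^2 = pi*(7/2)^2 = 38.4845 mm^2
UTS = F_max / A0 = 52*1000 / 38.4845
UTS = 1351 MPa


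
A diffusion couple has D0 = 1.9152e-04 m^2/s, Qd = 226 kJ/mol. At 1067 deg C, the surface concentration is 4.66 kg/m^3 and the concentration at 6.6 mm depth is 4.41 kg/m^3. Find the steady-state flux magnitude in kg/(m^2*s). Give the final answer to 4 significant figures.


Step 1: D = D0 * exp(-Qd/(R*T))
T = 1067 + 273.15 = 1340.15 K
D = 1.9152e-04 * exp(-226e3 / (8.314 * 1340.15)) = 2.97276e-13 m^2/s
Step 2: J = D * (C1 - C2) / dx
J = 2.97276e-13 * (4.66 - 4.41) / 6.6e-03
J = 1.126e-11 kg/(m^2*s)


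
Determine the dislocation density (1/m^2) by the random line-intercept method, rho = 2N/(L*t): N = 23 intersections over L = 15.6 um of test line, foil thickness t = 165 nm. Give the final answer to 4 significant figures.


rho = 2N / (L * t)
L = 15.6 um = 1.56e-05 m, t = 165 nm = 1.65e-07 m
rho = 2 * 23 / (1.56e-05 * 1.65e-07)
rho = 1.787e+13 1/m^2


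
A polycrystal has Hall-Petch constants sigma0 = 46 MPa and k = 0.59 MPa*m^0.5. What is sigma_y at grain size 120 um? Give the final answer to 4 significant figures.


sigma_y = sigma0 + k / sqrt(d)
d = 120 um = 1.2e-04 m
sigma_y = 46 + 0.59 / sqrt(1.2e-04)
sigma_y = 99.86 MPa


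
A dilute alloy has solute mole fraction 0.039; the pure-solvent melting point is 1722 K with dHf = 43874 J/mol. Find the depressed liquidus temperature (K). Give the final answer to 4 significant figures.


dT = R*Tm^2*x / dHf
dT = 8.314 * 1722^2 * 0.039 / 43874
dT = 21.9146 K
T_new = 1722 - 21.9146 = 1700 K


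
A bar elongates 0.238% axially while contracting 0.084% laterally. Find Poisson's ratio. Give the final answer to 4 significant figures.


nu = -epsilon_lat / epsilon_axial
Lateral strain is contraction (negative), so using magnitudes:
nu = 0.084 / 0.238
nu = 0.3529


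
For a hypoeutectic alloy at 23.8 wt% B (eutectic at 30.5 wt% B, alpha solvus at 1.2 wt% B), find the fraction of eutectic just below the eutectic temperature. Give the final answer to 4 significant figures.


f_primary = (C_e - C0) / (C_e - C_alpha_max)
f_primary = (30.5 - 23.8) / (30.5 - 1.2)
f_primary = 0.228669
f_eutectic = 1 - 0.228669 = 0.7713


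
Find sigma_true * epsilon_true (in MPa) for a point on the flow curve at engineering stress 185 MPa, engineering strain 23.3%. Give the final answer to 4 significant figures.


sigma_true = sigma_eng * (1 + epsilon_eng)
sigma_true = 185 * (1 + 0.233) = 228.105 MPa
epsilon_true = ln(1 + epsilon_eng)
epsilon_true = ln(1 + 0.233) = 0.20945
sigma_true * epsilon_true = 228.105 * 0.20945 = 47.78 MPa


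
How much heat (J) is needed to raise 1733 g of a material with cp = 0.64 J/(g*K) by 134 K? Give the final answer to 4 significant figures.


Q = m * cp * dT
Q = 1733 * 0.64 * 134
Q = 148600 J


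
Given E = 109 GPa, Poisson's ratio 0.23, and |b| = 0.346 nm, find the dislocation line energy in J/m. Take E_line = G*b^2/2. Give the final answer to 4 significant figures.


Step 1: G = E / (2*(1+nu))
G = 109 / (2*(1+0.23)) = 44.3089 GPa = 4.43089e+10 Pa
Step 2: E_line = G*b^2/2
b = 0.346 nm = 3.46e-10 m
E_line = 0.5 * 4.43089e+10 * (3.46e-10)^2 = 2.652e-09 J/m


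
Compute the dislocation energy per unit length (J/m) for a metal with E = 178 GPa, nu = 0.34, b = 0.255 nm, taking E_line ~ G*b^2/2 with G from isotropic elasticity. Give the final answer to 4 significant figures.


Step 1: G = E / (2*(1+nu))
G = 178 / (2*(1+0.34)) = 66.4179 GPa = 6.64179e+10 Pa
Step 2: E_line = G*b^2/2
b = 0.255 nm = 2.55e-10 m
E_line = 0.5 * 6.64179e+10 * (2.55e-10)^2 = 2.159e-09 J/m


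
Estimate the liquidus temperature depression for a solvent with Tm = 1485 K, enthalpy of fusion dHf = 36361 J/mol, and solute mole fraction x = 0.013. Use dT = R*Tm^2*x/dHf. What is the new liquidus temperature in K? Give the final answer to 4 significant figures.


dT = R*Tm^2*x / dHf
dT = 8.314 * 1485^2 * 0.013 / 36361
dT = 6.55497 K
T_new = 1485 - 6.55497 = 1478 K


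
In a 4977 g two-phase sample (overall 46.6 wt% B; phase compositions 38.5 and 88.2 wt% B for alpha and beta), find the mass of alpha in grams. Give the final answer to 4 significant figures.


f_alpha = (C_beta - C0) / (C_beta - C_alpha)
f_alpha = (88.2 - 46.6) / (88.2 - 38.5) = 0.837022
m_alpha = f_alpha * m_total = 0.837022 * 4977 = 4166 g


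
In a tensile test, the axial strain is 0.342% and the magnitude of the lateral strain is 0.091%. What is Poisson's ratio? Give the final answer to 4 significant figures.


nu = -epsilon_lat / epsilon_axial
Lateral strain is contraction (negative), so using magnitudes:
nu = 0.091 / 0.342
nu = 0.2661


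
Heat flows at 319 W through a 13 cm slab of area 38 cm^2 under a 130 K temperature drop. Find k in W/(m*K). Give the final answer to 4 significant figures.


k = Q*L / (A*dT)
L = 0.13 m, A = 3.8e-03 m^2
k = 319 * 0.13 / (3.8e-03 * 130)
k = 83.95 W/(m*K)


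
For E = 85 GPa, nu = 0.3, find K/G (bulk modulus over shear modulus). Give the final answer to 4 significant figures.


G = E / (2*(1+nu))
G = 85 / (2*(1+0.3)) = 32.6923 GPa
K = E / (3*(1-2*nu))
K = 85 / (3*(1-2*0.3)) = 70.8333 GPa
K/G = 70.8333 / 32.6923 = 2.167


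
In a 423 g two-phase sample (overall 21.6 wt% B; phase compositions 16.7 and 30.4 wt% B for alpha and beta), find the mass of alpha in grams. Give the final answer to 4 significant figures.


f_alpha = (C_beta - C0) / (C_beta - C_alpha)
f_alpha = (30.4 - 21.6) / (30.4 - 16.7) = 0.642336
m_alpha = f_alpha * m_total = 0.642336 * 423 = 271.7 g


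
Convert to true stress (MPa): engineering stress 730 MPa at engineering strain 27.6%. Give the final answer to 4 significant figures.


sigma_true = sigma_eng * (1 + epsilon_eng)
sigma_true = 730 * (1 + 0.276)
sigma_true = 931.5 MPa


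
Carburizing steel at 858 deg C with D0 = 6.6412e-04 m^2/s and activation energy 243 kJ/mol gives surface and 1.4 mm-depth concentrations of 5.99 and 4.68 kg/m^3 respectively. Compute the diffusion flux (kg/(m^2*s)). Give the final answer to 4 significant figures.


Step 1: D = D0 * exp(-Qd/(R*T))
T = 858 + 273.15 = 1131.15 K
D = 6.6412e-04 * exp(-243e3 / (8.314 * 1131.15)) = 3.98568e-15 m^2/s
Step 2: J = D * (C1 - C2) / dx
J = 3.98568e-15 * (5.99 - 4.68) / 1.4e-03
J = 3.729e-12 kg/(m^2*s)


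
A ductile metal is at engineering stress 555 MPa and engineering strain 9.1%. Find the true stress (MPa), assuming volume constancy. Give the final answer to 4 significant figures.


sigma_true = sigma_eng * (1 + epsilon_eng)
sigma_true = 555 * (1 + 0.091)
sigma_true = 605.5 MPa


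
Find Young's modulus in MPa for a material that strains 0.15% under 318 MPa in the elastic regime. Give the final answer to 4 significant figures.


E = sigma / epsilon
epsilon = 0.15% = 1.5e-03
E = 318 / 1.5e-03
E = 212000 MPa


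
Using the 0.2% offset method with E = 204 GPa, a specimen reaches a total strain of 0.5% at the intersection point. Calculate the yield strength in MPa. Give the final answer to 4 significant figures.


Offset strain = 0.002
Elastic strain at yield = total_strain - offset = 5e-03 - 0.002 = 3e-03
sigma_y = E * elastic_strain = 204000 * 3e-03
sigma_y = 612 MPa


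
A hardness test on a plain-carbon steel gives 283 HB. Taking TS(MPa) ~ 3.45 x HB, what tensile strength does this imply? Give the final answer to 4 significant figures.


TS (MPa) = 3.45 * HB
TS = 3.45 * 283
TS = 976.4 MPa


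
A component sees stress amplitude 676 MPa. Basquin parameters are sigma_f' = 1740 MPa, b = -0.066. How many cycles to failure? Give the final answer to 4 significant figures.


sigma_a = sigma_f' * (2*Nf)^b
2*Nf = (sigma_a / sigma_f')^(1/b)
2*Nf = (676 / 1740)^(1/-0.066)
2*Nf = 1.66437e+06
Nf = 832200 cycles


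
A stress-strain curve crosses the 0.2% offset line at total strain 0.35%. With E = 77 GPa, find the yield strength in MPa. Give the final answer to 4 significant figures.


Offset strain = 0.002
Elastic strain at yield = total_strain - offset = 3.5e-03 - 0.002 = 1.5e-03
sigma_y = E * elastic_strain = 77000 * 1.5e-03
sigma_y = 115.5 MPa


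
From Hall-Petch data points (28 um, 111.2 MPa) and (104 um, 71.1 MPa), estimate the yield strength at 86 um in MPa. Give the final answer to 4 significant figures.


sigma_y = sigma0 + k / sqrt(d)
1/sqrt(d1) = 1/sqrt(2.8e-05) = 188.982;  1/sqrt(d2) = 98.0581
k = (sigma1 - sigma2) / (1/sqrt(d1) - 1/sqrt(d2)) = (111.2 - 71.1) / (188.982 - 98.0581) = 0.441027 MPa*m^0.5
sigma0 = sigma1 - k/sqrt(d1) = 111.2 - 0.441027*188.982 = 27.8538 MPa
sigma_y(d3) = 27.8538 + 0.441027 / sqrt(8.6e-05) = 75.41 MPa


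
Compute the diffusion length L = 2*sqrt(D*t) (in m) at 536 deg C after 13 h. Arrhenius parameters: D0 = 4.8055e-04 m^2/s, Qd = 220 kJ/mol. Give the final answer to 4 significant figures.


Step 1: D = D0 * exp(-Qd/(R*T))
T = 809.15 K
D = 4.8055e-04 * exp(-220e3 / (8.314 * 809.15)) = 3.01395e-18 m^2/s
Step 2: L = 2*sqrt(D*t)
t = 13 h = 46800 s
L = 2*sqrt(3.01395e-18 * 46800) = 7.511e-07 m


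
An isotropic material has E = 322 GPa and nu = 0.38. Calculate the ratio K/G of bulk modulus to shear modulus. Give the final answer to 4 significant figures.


G = E / (2*(1+nu))
G = 322 / (2*(1+0.38)) = 116.667 GPa
K = E / (3*(1-2*nu))
K = 322 / (3*(1-2*0.38)) = 447.222 GPa
K/G = 447.222 / 116.667 = 3.833


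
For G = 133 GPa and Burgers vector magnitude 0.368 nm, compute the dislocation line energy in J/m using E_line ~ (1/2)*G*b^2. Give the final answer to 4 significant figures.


E = G*b^2/2
b = 0.368 nm = 3.68e-10 m
G = 133 GPa = 1.33e+11 Pa
E = 0.5 * 1.33e+11 * (3.68e-10)^2
E = 9.006e-09 J/m


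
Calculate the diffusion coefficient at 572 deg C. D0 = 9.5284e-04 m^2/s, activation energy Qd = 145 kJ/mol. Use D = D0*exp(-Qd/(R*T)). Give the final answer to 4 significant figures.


D = D0 * exp(-Qd / (R*T))
T = 845.15 K
D = 9.5284e-04 * exp(-145e3 / (8.314 * 845.15))
D = 1.04e-12 m^2/s


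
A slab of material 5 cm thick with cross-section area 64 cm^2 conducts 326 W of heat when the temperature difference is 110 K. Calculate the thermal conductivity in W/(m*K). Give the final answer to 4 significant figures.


k = Q*L / (A*dT)
L = 0.05 m, A = 6.4e-03 m^2
k = 326 * 0.05 / (6.4e-03 * 110)
k = 23.15 W/(m*K)


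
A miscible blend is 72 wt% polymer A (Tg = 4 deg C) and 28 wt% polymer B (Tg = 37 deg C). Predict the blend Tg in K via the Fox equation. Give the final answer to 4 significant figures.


1/Tg = w1/Tg1 + w2/Tg2 (in Kelvin)
Tg1 = 277.15 K, Tg2 = 310.15 K
1/Tg = 0.72/277.15 + 0.28/310.15
Tg = 285.7 K


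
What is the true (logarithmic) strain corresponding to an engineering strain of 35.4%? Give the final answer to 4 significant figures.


epsilon_true = ln(1 + epsilon_eng)
epsilon_true = ln(1 + 0.354)
epsilon_true = 0.3031


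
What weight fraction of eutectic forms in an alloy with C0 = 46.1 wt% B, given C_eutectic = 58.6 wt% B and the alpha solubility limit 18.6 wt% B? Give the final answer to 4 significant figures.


f_primary = (C_e - C0) / (C_e - C_alpha_max)
f_primary = (58.6 - 46.1) / (58.6 - 18.6)
f_primary = 0.3125
f_eutectic = 1 - 0.3125 = 0.6875


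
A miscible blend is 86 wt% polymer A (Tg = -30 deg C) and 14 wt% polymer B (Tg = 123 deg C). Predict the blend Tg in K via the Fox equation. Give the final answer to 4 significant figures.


1/Tg = w1/Tg1 + w2/Tg2 (in Kelvin)
Tg1 = 243.15 K, Tg2 = 396.15 K
1/Tg = 0.86/243.15 + 0.14/396.15
Tg = 257 K


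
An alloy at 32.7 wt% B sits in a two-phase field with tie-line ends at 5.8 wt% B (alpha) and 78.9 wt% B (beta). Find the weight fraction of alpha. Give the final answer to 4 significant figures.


f_alpha = (C_beta - C0) / (C_beta - C_alpha)
f_alpha = (78.9 - 32.7) / (78.9 - 5.8)
f_alpha = 0.632


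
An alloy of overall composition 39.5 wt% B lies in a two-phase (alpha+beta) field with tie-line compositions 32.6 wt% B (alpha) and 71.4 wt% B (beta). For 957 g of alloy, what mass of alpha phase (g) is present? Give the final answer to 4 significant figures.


f_alpha = (C_beta - C0) / (C_beta - C_alpha)
f_alpha = (71.4 - 39.5) / (71.4 - 32.6) = 0.822165
m_alpha = f_alpha * m_total = 0.822165 * 957 = 786.8 g


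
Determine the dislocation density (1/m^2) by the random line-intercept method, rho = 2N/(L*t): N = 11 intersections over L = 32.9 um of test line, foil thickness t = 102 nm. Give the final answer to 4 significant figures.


rho = 2N / (L * t)
L = 32.9 um = 3.29e-05 m, t = 102 nm = 1.02e-07 m
rho = 2 * 11 / (3.29e-05 * 1.02e-07)
rho = 6.556e+12 1/m^2


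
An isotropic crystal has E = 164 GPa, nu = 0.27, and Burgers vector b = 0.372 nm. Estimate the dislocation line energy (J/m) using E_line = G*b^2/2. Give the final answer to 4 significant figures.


Step 1: G = E / (2*(1+nu))
G = 164 / (2*(1+0.27)) = 64.5669 GPa = 6.45669e+10 Pa
Step 2: E_line = G*b^2/2
b = 0.372 nm = 3.72e-10 m
E_line = 0.5 * 6.45669e+10 * (3.72e-10)^2 = 4.468e-09 J/m


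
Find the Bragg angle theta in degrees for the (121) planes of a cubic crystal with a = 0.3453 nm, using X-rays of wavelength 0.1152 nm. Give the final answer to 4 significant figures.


d = a / sqrt(h^2+k^2+l^2)
d = 0.3453 / sqrt(6) = 0.140968 nm
lambda = 2*d*sin(theta)  =>  sin(theta) = lambda / (2*d)
sin(theta) = 0.1152 / (2 * 0.140968) = 0.408603
theta = 24.12 deg


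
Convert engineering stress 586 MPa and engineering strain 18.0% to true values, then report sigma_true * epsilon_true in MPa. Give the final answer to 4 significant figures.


sigma_true = sigma_eng * (1 + epsilon_eng)
sigma_true = 586 * (1 + 0.18) = 691.48 MPa
epsilon_true = ln(1 + epsilon_eng)
epsilon_true = ln(1 + 0.18) = 0.165514
sigma_true * epsilon_true = 691.48 * 0.165514 = 114.4 MPa


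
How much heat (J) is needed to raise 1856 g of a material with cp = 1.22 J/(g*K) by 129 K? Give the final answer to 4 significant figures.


Q = m * cp * dT
Q = 1856 * 1.22 * 129
Q = 292100 J


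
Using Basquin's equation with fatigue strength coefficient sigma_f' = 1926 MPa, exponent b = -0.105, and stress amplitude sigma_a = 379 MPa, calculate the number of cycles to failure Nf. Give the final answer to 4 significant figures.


sigma_a = sigma_f' * (2*Nf)^b
2*Nf = (sigma_a / sigma_f')^(1/b)
2*Nf = (379 / 1926)^(1/-0.105)
2*Nf = 5.29629e+06
Nf = 2.648e+06 cycles


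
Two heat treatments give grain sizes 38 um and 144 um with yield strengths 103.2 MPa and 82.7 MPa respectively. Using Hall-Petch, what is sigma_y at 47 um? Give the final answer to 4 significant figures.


sigma_y = sigma0 + k / sqrt(d)
1/sqrt(d1) = 1/sqrt(3.8e-05) = 162.221;  1/sqrt(d2) = 83.3333
k = (sigma1 - sigma2) / (1/sqrt(d1) - 1/sqrt(d2)) = (103.2 - 82.7) / (162.221 - 83.3333) = 0.259862 MPa*m^0.5
sigma0 = sigma1 - k/sqrt(d1) = 103.2 - 0.259862*162.221 = 61.0449 MPa
sigma_y(d3) = 61.0449 + 0.259862 / sqrt(4.7e-05) = 98.95 MPa


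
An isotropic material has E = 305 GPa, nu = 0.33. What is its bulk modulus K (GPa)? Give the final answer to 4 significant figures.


K = E / (3*(1-2*nu))
K = 305 / (3*(1-2*0.33))
K = 299 GPa


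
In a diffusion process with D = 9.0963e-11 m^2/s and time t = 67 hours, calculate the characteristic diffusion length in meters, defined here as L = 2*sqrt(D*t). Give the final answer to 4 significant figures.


t = 67 hr = 241200 s
Diffusion length = 2*sqrt(D*t)
= 2*sqrt(9.0963e-11 * 241200)
= 9.368e-03 m


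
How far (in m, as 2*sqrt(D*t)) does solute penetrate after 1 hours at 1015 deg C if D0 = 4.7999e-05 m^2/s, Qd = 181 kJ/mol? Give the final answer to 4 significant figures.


Step 1: D = D0 * exp(-Qd/(R*T))
T = 1288.15 K
D = 4.7999e-05 * exp(-181e3 / (8.314 * 1288.15)) = 2.1948e-12 m^2/s
Step 2: L = 2*sqrt(D*t)
t = 1 h = 3600 s
L = 2*sqrt(2.1948e-12 * 3600) = 1.778e-04 m


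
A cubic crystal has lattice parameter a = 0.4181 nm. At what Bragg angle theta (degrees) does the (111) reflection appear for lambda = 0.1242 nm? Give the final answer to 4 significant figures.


d = a / sqrt(h^2+k^2+l^2)
d = 0.4181 / sqrt(3) = 0.24139 nm
lambda = 2*d*sin(theta)  =>  sin(theta) = lambda / (2*d)
sin(theta) = 0.1242 / (2 * 0.24139) = 0.25726
theta = 14.91 deg


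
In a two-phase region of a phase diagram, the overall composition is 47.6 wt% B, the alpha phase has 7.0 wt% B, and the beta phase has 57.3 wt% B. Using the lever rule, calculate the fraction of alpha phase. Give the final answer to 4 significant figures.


f_alpha = (C_beta - C0) / (C_beta - C_alpha)
f_alpha = (57.3 - 47.6) / (57.3 - 7.0)
f_alpha = 0.1928


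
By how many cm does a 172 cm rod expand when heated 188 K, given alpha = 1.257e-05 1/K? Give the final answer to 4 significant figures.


dL = L0 * alpha * dT
dL = 172 * 1.257e-05 * 188
dL = 0.4065 cm


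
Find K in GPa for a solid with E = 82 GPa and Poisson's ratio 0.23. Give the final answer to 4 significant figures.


K = E / (3*(1-2*nu))
K = 82 / (3*(1-2*0.23))
K = 50.62 GPa


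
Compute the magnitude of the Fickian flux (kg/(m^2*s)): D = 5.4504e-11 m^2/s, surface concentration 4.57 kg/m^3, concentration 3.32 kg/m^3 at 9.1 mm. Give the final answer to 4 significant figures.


J = -D * (dC/dx) = D * (C1 - C2) / dx
J = 5.4504e-11 * (4.57 - 3.32) / 9.1e-03
J = 7.487e-09 kg/(m^2*s)


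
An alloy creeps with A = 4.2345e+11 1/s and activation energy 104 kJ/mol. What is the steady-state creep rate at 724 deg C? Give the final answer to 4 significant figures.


rate = A * exp(-Q / (R*T))
T = 724 + 273.15 = 997.15 K
rate = 4.2345e+11 * exp(-104e3 / (8.314 * 997.15))
rate = 1.509e+06 1/s


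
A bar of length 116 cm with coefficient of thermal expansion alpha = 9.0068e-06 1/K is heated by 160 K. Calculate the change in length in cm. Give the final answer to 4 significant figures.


dL = L0 * alpha * dT
dL = 116 * 9.0068e-06 * 160
dL = 0.1672 cm


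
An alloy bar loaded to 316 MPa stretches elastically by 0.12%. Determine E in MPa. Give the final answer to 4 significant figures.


E = sigma / epsilon
epsilon = 0.12% = 1.2e-03
E = 316 / 1.2e-03
E = 263300 MPa


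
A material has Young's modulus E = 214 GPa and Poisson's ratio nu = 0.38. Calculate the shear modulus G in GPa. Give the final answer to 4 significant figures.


G = E / (2*(1+nu))
G = 214 / (2*(1+0.38))
G = 77.54 GPa


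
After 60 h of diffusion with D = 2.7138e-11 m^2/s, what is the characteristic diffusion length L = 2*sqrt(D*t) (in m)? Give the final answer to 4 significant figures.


t = 60 hr = 216000 s
Diffusion length = 2*sqrt(D*t)
= 2*sqrt(2.7138e-11 * 216000)
= 4.842e-03 m


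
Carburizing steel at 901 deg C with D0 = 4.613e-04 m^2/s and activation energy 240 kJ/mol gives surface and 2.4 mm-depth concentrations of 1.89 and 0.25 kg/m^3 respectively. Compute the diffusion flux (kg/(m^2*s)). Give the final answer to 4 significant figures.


Step 1: D = D0 * exp(-Qd/(R*T))
T = 901 + 273.15 = 1174.15 K
D = 4.613e-04 * exp(-240e3 / (8.314 * 1174.15)) = 9.69775e-15 m^2/s
Step 2: J = D * (C1 - C2) / dx
J = 9.69775e-15 * (1.89 - 0.25) / 2.4e-03
J = 6.627e-12 kg/(m^2*s)


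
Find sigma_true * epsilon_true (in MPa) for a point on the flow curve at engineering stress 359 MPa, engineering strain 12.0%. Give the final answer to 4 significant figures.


sigma_true = sigma_eng * (1 + epsilon_eng)
sigma_true = 359 * (1 + 0.12) = 402.08 MPa
epsilon_true = ln(1 + epsilon_eng)
epsilon_true = ln(1 + 0.12) = 0.113329
sigma_true * epsilon_true = 402.08 * 0.113329 = 45.57 MPa


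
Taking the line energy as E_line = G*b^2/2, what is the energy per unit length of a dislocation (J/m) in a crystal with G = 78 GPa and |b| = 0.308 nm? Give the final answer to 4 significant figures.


E = G*b^2/2
b = 0.308 nm = 3.08e-10 m
G = 78 GPa = 7.8e+10 Pa
E = 0.5 * 7.8e+10 * (3.08e-10)^2
E = 3.7e-09 J/m


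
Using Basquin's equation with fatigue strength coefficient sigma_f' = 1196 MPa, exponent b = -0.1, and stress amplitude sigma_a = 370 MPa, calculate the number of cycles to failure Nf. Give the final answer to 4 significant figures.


sigma_a = sigma_f' * (2*Nf)^b
2*Nf = (sigma_a / sigma_f')^(1/b)
2*Nf = (370 / 1196)^(1/-0.1)
2*Nf = 124536
Nf = 62270 cycles


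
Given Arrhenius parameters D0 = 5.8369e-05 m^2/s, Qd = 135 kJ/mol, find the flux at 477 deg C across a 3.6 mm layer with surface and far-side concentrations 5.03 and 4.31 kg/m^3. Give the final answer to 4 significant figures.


Step 1: D = D0 * exp(-Qd/(R*T))
T = 477 + 273.15 = 750.15 K
D = 5.8369e-05 * exp(-135e3 / (8.314 * 750.15)) = 2.32e-14 m^2/s
Step 2: J = D * (C1 - C2) / dx
J = 2.32e-14 * (5.03 - 4.31) / 3.6e-03
J = 4.64e-12 kg/(m^2*s)


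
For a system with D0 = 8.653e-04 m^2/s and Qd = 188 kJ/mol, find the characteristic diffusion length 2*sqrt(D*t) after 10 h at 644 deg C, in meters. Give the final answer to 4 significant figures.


Step 1: D = D0 * exp(-Qd/(R*T))
T = 917.15 K
D = 8.653e-04 * exp(-188e3 / (8.314 * 917.15)) = 1.69659e-14 m^2/s
Step 2: L = 2*sqrt(D*t)
t = 10 h = 36000 s
L = 2*sqrt(1.69659e-14 * 36000) = 4.943e-05 m


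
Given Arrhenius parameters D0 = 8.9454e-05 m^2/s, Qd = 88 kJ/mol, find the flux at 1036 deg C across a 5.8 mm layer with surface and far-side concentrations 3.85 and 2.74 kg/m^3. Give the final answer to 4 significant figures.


Step 1: D = D0 * exp(-Qd/(R*T))
T = 1036 + 273.15 = 1309.15 K
D = 8.9454e-05 * exp(-88e3 / (8.314 * 1309.15)) = 2.75615e-08 m^2/s
Step 2: J = D * (C1 - C2) / dx
J = 2.75615e-08 * (3.85 - 2.74) / 5.8e-03
J = 5.275e-06 kg/(m^2*s)


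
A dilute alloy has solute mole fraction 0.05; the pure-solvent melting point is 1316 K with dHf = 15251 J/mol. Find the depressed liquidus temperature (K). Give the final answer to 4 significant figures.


dT = R*Tm^2*x / dHf
dT = 8.314 * 1316^2 * 0.05 / 15251
dT = 47.2056 K
T_new = 1316 - 47.2056 = 1269 K


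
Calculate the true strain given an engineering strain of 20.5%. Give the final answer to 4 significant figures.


epsilon_true = ln(1 + epsilon_eng)
epsilon_true = ln(1 + 0.205)
epsilon_true = 0.1865


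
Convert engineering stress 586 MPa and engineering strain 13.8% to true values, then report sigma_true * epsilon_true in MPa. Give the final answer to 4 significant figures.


sigma_true = sigma_eng * (1 + epsilon_eng)
sigma_true = 586 * (1 + 0.138) = 666.868 MPa
epsilon_true = ln(1 + epsilon_eng)
epsilon_true = ln(1 + 0.138) = 0.129272
sigma_true * epsilon_true = 666.868 * 0.129272 = 86.21 MPa


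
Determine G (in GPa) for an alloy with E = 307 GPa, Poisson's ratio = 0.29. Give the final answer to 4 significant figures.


G = E / (2*(1+nu))
G = 307 / (2*(1+0.29))
G = 119 GPa


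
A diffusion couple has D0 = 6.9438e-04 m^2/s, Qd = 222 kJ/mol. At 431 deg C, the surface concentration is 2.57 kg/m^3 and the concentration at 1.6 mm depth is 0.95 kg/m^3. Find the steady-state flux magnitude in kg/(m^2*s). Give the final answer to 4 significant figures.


Step 1: D = D0 * exp(-Qd/(R*T))
T = 431 + 273.15 = 704.15 K
D = 6.9438e-04 * exp(-222e3 / (8.314 * 704.15)) = 2.35935e-20 m^2/s
Step 2: J = D * (C1 - C2) / dx
J = 2.35935e-20 * (2.57 - 0.95) / 1.6e-03
J = 2.389e-17 kg/(m^2*s)


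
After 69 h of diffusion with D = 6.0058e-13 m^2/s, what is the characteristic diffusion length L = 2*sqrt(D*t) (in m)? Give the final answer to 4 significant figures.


t = 69 hr = 248400 s
Diffusion length = 2*sqrt(D*t)
= 2*sqrt(6.0058e-13 * 248400)
= 7.725e-04 m


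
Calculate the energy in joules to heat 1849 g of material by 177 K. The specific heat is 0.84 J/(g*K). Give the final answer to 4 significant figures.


Q = m * cp * dT
Q = 1849 * 0.84 * 177
Q = 274900 J


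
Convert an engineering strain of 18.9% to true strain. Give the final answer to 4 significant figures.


epsilon_true = ln(1 + epsilon_eng)
epsilon_true = ln(1 + 0.189)
epsilon_true = 0.1731


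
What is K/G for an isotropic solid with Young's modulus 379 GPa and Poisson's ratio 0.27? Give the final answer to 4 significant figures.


G = E / (2*(1+nu))
G = 379 / (2*(1+0.27)) = 149.213 GPa
K = E / (3*(1-2*nu))
K = 379 / (3*(1-2*0.27)) = 274.638 GPa
K/G = 274.638 / 149.213 = 1.841


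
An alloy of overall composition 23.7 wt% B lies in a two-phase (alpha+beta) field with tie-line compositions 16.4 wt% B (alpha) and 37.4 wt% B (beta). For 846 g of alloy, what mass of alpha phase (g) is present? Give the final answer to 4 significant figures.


f_alpha = (C_beta - C0) / (C_beta - C_alpha)
f_alpha = (37.4 - 23.7) / (37.4 - 16.4) = 0.652381
m_alpha = f_alpha * m_total = 0.652381 * 846 = 551.9 g


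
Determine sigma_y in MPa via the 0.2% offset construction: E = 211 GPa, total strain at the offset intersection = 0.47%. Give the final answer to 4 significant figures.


Offset strain = 0.002
Elastic strain at yield = total_strain - offset = 4.7e-03 - 0.002 = 2.7e-03
sigma_y = E * elastic_strain = 211000 * 2.7e-03
sigma_y = 569.7 MPa


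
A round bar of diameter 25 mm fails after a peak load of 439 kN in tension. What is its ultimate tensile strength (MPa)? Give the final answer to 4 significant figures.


A0 = pi*(d/2)^2 = pi*(25/2)^2 = 490.874 mm^2
UTS = F_max / A0 = 439*1000 / 490.874
UTS = 894.3 MPa


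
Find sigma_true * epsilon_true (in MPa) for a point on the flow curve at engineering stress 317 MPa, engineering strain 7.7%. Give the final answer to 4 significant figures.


sigma_true = sigma_eng * (1 + epsilon_eng)
sigma_true = 317 * (1 + 0.077) = 341.409 MPa
epsilon_true = ln(1 + epsilon_eng)
epsilon_true = ln(1 + 0.077) = 0.0741794
sigma_true * epsilon_true = 341.409 * 0.0741794 = 25.33 MPa


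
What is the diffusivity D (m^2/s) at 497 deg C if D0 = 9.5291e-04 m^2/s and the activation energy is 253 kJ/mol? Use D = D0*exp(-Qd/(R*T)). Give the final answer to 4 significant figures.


D = D0 * exp(-Qd / (R*T))
T = 770.15 K
D = 9.5291e-04 * exp(-253e3 / (8.314 * 770.15))
D = 6.591e-21 m^2/s


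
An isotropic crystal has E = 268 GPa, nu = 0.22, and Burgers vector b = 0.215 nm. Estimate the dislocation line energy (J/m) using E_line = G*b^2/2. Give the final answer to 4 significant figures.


Step 1: G = E / (2*(1+nu))
G = 268 / (2*(1+0.22)) = 109.836 GPa = 1.09836e+11 Pa
Step 2: E_line = G*b^2/2
b = 0.215 nm = 2.15e-10 m
E_line = 0.5 * 1.09836e+11 * (2.15e-10)^2 = 2.539e-09 J/m


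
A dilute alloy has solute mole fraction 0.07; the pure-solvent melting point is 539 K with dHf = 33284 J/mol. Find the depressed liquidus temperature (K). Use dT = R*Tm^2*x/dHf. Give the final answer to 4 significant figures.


dT = R*Tm^2*x / dHf
dT = 8.314 * 539^2 * 0.07 / 33284
dT = 5.07984 K
T_new = 539 - 5.07984 = 533.9 K


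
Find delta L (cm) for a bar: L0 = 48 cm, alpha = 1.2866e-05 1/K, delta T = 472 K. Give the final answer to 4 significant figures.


dL = L0 * alpha * dT
dL = 48 * 1.2866e-05 * 472
dL = 0.2915 cm


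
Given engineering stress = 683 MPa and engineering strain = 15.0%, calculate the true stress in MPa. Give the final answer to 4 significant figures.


sigma_true = sigma_eng * (1 + epsilon_eng)
sigma_true = 683 * (1 + 0.15)
sigma_true = 785.5 MPa


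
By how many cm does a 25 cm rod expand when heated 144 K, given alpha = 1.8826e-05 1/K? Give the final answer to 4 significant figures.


dL = L0 * alpha * dT
dL = 25 * 1.8826e-05 * 144
dL = 0.06777 cm


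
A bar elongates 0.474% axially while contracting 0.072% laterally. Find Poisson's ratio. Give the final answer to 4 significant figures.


nu = -epsilon_lat / epsilon_axial
Lateral strain is contraction (negative), so using magnitudes:
nu = 0.072 / 0.474
nu = 0.1519


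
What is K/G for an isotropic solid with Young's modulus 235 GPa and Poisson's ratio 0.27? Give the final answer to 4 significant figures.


G = E / (2*(1+nu))
G = 235 / (2*(1+0.27)) = 92.5197 GPa
K = E / (3*(1-2*nu))
K = 235 / (3*(1-2*0.27)) = 170.29 GPa
K/G = 170.29 / 92.5197 = 1.841


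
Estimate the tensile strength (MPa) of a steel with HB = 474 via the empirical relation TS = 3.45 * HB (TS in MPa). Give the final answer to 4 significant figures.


TS (MPa) = 3.45 * HB
TS = 3.45 * 474
TS = 1635 MPa


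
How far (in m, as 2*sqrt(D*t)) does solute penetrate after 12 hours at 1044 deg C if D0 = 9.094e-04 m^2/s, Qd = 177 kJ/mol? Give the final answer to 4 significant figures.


Step 1: D = D0 * exp(-Qd/(R*T))
T = 1317.15 K
D = 9.094e-04 * exp(-177e3 / (8.314 * 1317.15)) = 8.69272e-11 m^2/s
Step 2: L = 2*sqrt(D*t)
t = 12 h = 43200 s
L = 2*sqrt(8.69272e-11 * 43200) = 3.876e-03 m


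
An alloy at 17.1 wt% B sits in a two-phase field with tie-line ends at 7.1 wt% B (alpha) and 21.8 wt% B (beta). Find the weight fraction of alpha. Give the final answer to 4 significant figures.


f_alpha = (C_beta - C0) / (C_beta - C_alpha)
f_alpha = (21.8 - 17.1) / (21.8 - 7.1)
f_alpha = 0.3197


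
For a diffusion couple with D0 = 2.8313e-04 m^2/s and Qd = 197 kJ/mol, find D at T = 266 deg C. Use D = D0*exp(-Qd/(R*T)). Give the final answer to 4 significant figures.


D = D0 * exp(-Qd / (R*T))
T = 539.15 K
D = 2.8313e-04 * exp(-197e3 / (8.314 * 539.15))
D = 2.319e-23 m^2/s


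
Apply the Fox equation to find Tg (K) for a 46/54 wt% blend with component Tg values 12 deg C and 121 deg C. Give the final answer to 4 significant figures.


1/Tg = w1/Tg1 + w2/Tg2 (in Kelvin)
Tg1 = 285.15 K, Tg2 = 394.15 K
1/Tg = 0.46/285.15 + 0.54/394.15
Tg = 335.2 K


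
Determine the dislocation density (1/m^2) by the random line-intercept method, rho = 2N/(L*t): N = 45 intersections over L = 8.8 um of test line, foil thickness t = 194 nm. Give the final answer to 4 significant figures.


rho = 2N / (L * t)
L = 8.8 um = 8.8e-06 m, t = 194 nm = 1.94e-07 m
rho = 2 * 45 / (8.8e-06 * 1.94e-07)
rho = 5.272e+13 1/m^2


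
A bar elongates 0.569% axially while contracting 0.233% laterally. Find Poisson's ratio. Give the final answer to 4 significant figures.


nu = -epsilon_lat / epsilon_axial
Lateral strain is contraction (negative), so using magnitudes:
nu = 0.233 / 0.569
nu = 0.4095


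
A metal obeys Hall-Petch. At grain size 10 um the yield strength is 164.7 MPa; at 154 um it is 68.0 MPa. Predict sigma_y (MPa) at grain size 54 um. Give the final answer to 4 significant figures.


sigma_y = sigma0 + k / sqrt(d)
1/sqrt(d1) = 1/sqrt(1e-05) = 316.228;  1/sqrt(d2) = 80.5823
k = (sigma1 - sigma2) / (1/sqrt(d1) - 1/sqrt(d2)) = (164.7 - 68.0) / (316.228 - 80.5823) = 0.410362 MPa*m^0.5
sigma0 = sigma1 - k/sqrt(d1) = 164.7 - 0.410362*316.228 = 34.9321 MPa
sigma_y(d3) = 34.9321 + 0.410362 / sqrt(5.4e-05) = 90.78 MPa


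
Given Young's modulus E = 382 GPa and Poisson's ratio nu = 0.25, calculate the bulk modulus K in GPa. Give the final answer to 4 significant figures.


K = E / (3*(1-2*nu))
K = 382 / (3*(1-2*0.25))
K = 254.7 GPa


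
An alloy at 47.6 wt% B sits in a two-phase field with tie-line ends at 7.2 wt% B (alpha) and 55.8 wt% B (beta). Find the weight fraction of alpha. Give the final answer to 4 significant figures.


f_alpha = (C_beta - C0) / (C_beta - C_alpha)
f_alpha = (55.8 - 47.6) / (55.8 - 7.2)
f_alpha = 0.1687


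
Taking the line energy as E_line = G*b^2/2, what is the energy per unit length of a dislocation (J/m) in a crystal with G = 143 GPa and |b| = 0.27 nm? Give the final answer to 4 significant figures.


E = G*b^2/2
b = 0.27 nm = 2.7e-10 m
G = 143 GPa = 1.43e+11 Pa
E = 0.5 * 1.43e+11 * (2.7e-10)^2
E = 5.212e-09 J/m


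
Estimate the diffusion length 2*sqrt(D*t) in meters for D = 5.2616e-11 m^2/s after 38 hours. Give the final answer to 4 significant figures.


t = 38 hr = 136800 s
Diffusion length = 2*sqrt(D*t)
= 2*sqrt(5.2616e-11 * 136800)
= 5.366e-03 m


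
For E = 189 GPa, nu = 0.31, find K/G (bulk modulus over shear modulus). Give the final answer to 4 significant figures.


G = E / (2*(1+nu))
G = 189 / (2*(1+0.31)) = 72.1374 GPa
K = E / (3*(1-2*nu))
K = 189 / (3*(1-2*0.31)) = 165.789 GPa
K/G = 165.789 / 72.1374 = 2.298


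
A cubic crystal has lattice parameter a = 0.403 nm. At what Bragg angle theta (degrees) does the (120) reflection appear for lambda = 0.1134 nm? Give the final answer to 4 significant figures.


d = a / sqrt(h^2+k^2+l^2)
d = 0.403 / sqrt(5) = 0.180227 nm
lambda = 2*d*sin(theta)  =>  sin(theta) = lambda / (2*d)
sin(theta) = 0.1134 / (2 * 0.180227) = 0.314603
theta = 18.34 deg


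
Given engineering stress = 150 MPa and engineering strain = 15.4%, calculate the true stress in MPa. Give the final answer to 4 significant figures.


sigma_true = sigma_eng * (1 + epsilon_eng)
sigma_true = 150 * (1 + 0.154)
sigma_true = 173.1 MPa


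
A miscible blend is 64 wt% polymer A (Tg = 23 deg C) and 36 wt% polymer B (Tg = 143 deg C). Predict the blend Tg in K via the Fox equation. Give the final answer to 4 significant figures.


1/Tg = w1/Tg1 + w2/Tg2 (in Kelvin)
Tg1 = 296.15 K, Tg2 = 416.15 K
1/Tg = 0.64/296.15 + 0.36/416.15
Tg = 330.5 K


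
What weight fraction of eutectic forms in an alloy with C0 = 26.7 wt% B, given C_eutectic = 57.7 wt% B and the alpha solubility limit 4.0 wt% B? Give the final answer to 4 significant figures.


f_primary = (C_e - C0) / (C_e - C_alpha_max)
f_primary = (57.7 - 26.7) / (57.7 - 4.0)
f_primary = 0.577281
f_eutectic = 1 - 0.577281 = 0.4227


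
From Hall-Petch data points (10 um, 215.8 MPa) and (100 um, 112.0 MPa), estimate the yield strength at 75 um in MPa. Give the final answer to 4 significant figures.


sigma_y = sigma0 + k / sqrt(d)
1/sqrt(d1) = 1/sqrt(1e-05) = 316.228;  1/sqrt(d2) = 100
k = (sigma1 - sigma2) / (1/sqrt(d1) - 1/sqrt(d2)) = (215.8 - 112.0) / (316.228 - 100) = 0.480049 MPa*m^0.5
sigma0 = sigma1 - k/sqrt(d1) = 215.8 - 0.480049*316.228 = 63.9951 MPa
sigma_y(d3) = 63.9951 + 0.480049 / sqrt(7.5e-05) = 119.4 MPa
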